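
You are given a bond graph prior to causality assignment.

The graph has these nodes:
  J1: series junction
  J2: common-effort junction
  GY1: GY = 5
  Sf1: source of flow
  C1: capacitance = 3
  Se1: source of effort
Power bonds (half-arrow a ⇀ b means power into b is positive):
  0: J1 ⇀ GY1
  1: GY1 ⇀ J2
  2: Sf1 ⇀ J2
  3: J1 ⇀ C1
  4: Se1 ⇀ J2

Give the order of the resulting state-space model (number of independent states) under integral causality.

1  (C1 all integral)

b2 stroke at Sf1  (source Sf1 imposes f)
b4 stroke at J2  (source Se1 imposes e)
b1 stroke at GY1  (0-jn J2 has e-setter on 4)
b0 stroke at GY1  (GY1 both-in/both-out from 1)
b3 stroke at J1  (J1 flow already set via bond 0)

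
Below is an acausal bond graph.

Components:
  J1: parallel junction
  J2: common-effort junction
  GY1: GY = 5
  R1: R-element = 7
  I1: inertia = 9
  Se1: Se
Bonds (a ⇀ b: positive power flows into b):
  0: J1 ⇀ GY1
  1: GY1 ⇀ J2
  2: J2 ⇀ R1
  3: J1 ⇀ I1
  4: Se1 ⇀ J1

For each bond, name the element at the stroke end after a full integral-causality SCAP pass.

b4 stroke at J1  (source Se1 imposes e)
b0 stroke at GY1  (J1 effort already set via bond 4)
b3 stroke at I1  (J1: bond 4 brought effort, rest push out)
b1 stroke at GY1  (GY1: gyrator matches bond 0)
b2 stroke at J2  (J2: last free bond brings effort in)

#0 →GY1
#1 →GY1
#2 →J2
#3 →I1
#4 →J1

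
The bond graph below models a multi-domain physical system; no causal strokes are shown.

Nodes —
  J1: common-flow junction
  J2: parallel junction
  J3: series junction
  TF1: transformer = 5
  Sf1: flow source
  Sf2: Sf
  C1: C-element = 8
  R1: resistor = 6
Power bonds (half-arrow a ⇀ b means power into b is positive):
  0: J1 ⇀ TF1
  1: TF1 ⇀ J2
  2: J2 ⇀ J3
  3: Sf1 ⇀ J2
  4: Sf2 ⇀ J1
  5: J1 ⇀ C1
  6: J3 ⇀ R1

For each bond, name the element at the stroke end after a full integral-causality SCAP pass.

#0 →J1
#1 →TF1
#2 →J2
#3 →Sf1
#4 →Sf2
#5 →J1
#6 →J3

b3 →Sf1  (Sf1 (Sf) sets flow on bond)
b4 →Sf2  (source Sf2 imposes f)
b0 →J1  (1-jn J1 has f-setter on 4)
b5 →J1  (common-f at J1 fixed by 4)
b1 →TF1  (through TF1, causality passes straight; one stroke at TF1)
b2 →J2  (only one effort-in slot at J2)
b6 →J3  (J3 flow already set via bond 2)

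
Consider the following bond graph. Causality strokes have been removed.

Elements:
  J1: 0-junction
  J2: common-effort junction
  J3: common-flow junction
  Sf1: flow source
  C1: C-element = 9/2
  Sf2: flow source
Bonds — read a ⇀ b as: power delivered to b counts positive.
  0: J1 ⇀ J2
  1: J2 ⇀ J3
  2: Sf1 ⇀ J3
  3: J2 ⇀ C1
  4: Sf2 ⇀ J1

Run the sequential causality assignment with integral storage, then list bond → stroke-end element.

β0 stroke→J1
β1 stroke→J3
β2 stroke→Sf1
β3 stroke→J2
β4 stroke→Sf2

β2 |Sf1  (Sf1 fixes flow; stroke at Sf1)
β4 |Sf2  (Sf2 (Sf) sets flow on bond)
β0 |J1  (only one effort-in slot at J1)
β1 |J3  (common-f at J3 fixed by 2)
β3 |J2  (only one effort-in slot at J2)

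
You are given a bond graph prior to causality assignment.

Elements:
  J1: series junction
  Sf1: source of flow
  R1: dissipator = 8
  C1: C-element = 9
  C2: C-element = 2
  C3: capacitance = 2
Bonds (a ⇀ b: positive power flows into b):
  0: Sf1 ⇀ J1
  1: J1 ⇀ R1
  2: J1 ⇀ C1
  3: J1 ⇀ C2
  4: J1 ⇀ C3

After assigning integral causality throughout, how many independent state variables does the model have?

β0 |Sf1  (source Sf1 imposes f)
β1 |J1  (J1 flow already set via bond 0)
β2 |J1  (1-jn J1 has f-setter on 0)
β3 |J1  (J1: bond 0 brought flow, rest push out)
β4 |J1  (J1: bond 0 brought flow, rest push out)

3  (C1, C2, C3 all integral)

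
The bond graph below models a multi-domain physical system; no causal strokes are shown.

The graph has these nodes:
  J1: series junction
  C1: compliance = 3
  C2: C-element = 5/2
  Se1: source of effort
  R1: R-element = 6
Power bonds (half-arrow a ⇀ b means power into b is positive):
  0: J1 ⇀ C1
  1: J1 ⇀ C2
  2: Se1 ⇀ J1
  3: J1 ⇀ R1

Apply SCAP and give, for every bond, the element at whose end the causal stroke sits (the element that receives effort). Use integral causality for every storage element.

bond 0 stroke→J1
bond 1 stroke→J1
bond 2 stroke→J1
bond 3 stroke→R1

#2 stroke→J1  (Se1 (Se) sets effort on bond)
#0 stroke→J1  (C1 integral (e out))
#1 stroke→J1  (C2 outputs effort q/C2)
#3 stroke→R1  (J1 needs exactly one f-in)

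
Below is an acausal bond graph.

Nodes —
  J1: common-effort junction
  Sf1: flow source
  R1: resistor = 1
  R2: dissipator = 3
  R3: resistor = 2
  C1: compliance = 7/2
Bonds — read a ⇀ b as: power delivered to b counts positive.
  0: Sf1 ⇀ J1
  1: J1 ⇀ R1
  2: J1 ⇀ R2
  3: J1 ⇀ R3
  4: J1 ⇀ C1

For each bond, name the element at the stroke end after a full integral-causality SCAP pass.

b0 |Sf1
b1 |R1
b2 |R2
b3 |R3
b4 |J1

#0 →Sf1  (source Sf1 imposes f)
#4 →J1  (prefer integral on C1)
#1 →R1  (0-jn J1 has e-setter on 4)
#2 →R2  (0-jn J1 has e-setter on 4)
#3 →R3  (J1 effort already set via bond 4)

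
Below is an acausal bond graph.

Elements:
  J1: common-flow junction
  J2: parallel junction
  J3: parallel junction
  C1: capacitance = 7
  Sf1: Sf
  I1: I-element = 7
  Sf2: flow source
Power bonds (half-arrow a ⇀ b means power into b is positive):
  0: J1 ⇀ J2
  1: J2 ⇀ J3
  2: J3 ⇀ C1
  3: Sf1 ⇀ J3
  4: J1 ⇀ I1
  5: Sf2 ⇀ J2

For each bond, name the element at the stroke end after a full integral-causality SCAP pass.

bond 3 stroke at Sf1  (source Sf1 imposes f)
bond 5 stroke at Sf2  (Sf2 (Sf) sets flow on bond)
bond 2 stroke at J3  (C1 outputs effort q/C1)
bond 1 stroke at J2  (0-jn J3 has e-setter on 2)
bond 0 stroke at J1  (J2: bond 1 brought effort, rest push out)
bond 4 stroke at I1  (only one flow-in slot at J1)

b0 stroke→J1
b1 stroke→J2
b2 stroke→J3
b3 stroke→Sf1
b4 stroke→I1
b5 stroke→Sf2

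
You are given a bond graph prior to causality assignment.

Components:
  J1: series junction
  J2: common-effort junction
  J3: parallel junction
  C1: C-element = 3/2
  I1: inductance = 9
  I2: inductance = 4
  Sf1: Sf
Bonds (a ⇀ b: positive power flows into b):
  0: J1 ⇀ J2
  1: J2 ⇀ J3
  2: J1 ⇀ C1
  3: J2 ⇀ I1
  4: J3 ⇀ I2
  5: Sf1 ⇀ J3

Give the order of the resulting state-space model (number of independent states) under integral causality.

3  (C1, I1, I2 all integral)

#5 |Sf1  (Sf1 fixes flow; stroke at Sf1)
#2 |J1  (prefer integral on C1)
#0 |J2  (J1 needs exactly one f-in)
#1 |J3  (common-e at J2 fixed by 0)
#3 |I1  (common-e at J2 fixed by 0)
#4 |I2  (common-e at J3 fixed by 1)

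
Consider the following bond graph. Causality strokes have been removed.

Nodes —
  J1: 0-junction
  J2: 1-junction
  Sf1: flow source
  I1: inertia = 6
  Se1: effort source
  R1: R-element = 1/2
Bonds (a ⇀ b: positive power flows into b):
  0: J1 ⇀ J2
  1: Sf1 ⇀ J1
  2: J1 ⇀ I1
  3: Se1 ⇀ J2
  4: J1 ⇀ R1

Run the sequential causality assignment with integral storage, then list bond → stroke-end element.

bond 1 stroke→Sf1  (Sf1: flow source, stroke at near end)
bond 3 stroke→J2  (Se1 fixes effort; stroke away)
bond 0 stroke→J1  (only one flow-in slot at J2)
bond 2 stroke→I1  (J1: bond 0 brought effort, rest push out)
bond 4 stroke→R1  (J1 effort already set via bond 0)

b0 |J1
b1 |Sf1
b2 |I1
b3 |J2
b4 |R1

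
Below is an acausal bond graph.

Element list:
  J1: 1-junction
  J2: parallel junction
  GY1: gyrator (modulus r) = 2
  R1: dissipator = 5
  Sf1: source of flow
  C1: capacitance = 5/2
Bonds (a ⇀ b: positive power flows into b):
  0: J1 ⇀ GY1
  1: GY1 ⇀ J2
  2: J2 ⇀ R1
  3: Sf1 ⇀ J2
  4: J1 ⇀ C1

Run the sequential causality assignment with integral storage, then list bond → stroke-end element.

bond 3 |Sf1  (Sf1 fixes flow; stroke at Sf1)
bond 4 |J1  (prefer integral on C1)
bond 0 |GY1  (J1: last free bond brings flow in)
bond 1 |GY1  (GY GY1: same side as bond 0)
bond 2 |J2  (J2: last free bond brings effort in)

b0 stroke at GY1
b1 stroke at GY1
b2 stroke at J2
b3 stroke at Sf1
b4 stroke at J1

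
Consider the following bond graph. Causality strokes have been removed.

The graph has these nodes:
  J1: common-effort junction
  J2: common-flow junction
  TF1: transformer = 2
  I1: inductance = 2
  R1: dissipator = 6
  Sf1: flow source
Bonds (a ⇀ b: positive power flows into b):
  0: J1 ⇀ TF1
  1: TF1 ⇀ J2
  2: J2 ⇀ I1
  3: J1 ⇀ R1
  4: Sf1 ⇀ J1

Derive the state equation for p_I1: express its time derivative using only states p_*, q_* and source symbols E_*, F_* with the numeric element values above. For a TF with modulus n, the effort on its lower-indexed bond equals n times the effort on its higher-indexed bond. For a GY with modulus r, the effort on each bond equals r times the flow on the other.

dp_I1/dt = 3*F_Sf1 - 3*p_I1/4

b4 stroke at Sf1  (Sf1 fixes flow; stroke at Sf1)
b2 stroke at I1  (I1 integral (f out))
b1 stroke at J2  (J2 flow already set via bond 2)
b0 stroke at TF1  (through TF1, causality passes straight; one stroke at TF1)
b3 stroke at J1  (only one effort-in slot at J1)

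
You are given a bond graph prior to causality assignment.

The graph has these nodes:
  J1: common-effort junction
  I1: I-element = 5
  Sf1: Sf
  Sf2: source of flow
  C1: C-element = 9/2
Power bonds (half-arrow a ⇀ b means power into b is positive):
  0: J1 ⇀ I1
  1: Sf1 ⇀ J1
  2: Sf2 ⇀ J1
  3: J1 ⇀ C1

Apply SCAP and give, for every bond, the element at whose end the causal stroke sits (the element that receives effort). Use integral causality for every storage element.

bond 0 stroke→I1
bond 1 stroke→Sf1
bond 2 stroke→Sf2
bond 3 stroke→J1

bond 1 |Sf1  (Sf1: flow source, stroke at near end)
bond 2 |Sf2  (Sf2 (Sf) sets flow on bond)
bond 0 |I1  (I1 outputs flow p/I1)
bond 3 |J1  (closing 0-jn rule on J1)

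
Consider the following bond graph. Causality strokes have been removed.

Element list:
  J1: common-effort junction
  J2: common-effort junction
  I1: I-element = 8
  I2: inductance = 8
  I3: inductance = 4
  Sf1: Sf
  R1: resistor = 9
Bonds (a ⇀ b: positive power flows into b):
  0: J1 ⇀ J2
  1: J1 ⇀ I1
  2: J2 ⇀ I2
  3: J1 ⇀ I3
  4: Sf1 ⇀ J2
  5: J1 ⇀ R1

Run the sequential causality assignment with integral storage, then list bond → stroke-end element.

b4 |Sf1  (Sf1 (Sf) sets flow on bond)
b1 |I1  (I1 outputs flow p/I1)
b2 |I2  (I2: I, integral causality)
b0 |J2  (J2 needs exactly one e-in)
b3 |I3  (I3 outputs flow p/I3)
b5 |J1  (only one effort-in slot at J1)

β0 →J2
β1 →I1
β2 →I2
β3 →I3
β4 →Sf1
β5 →J1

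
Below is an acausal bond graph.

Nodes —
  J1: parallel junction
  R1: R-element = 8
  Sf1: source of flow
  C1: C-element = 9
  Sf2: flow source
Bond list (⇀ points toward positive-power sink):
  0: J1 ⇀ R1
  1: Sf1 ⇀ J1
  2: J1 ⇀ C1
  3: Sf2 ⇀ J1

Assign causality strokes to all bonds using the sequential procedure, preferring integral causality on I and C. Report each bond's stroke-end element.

#1 stroke at Sf1  (source Sf1 imposes f)
#3 stroke at Sf2  (Sf2 (Sf) sets flow on bond)
#2 stroke at J1  (C1: C, integral causality)
#0 stroke at R1  (common-e at J1 fixed by 2)

β0 stroke→R1
β1 stroke→Sf1
β2 stroke→J1
β3 stroke→Sf2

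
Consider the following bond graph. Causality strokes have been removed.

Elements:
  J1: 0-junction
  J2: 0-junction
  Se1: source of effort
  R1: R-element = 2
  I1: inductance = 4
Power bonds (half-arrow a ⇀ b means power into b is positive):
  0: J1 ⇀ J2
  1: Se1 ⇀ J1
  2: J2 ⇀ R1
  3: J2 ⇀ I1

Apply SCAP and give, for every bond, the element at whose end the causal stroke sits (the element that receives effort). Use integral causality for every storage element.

#1 |J1  (Se1 fixes effort; stroke away)
#0 |J2  (J1 effort already set via bond 1)
#2 |R1  (J2 effort already set via bond 0)
#3 |I1  (J2 effort already set via bond 0)

β0 |J2
β1 |J1
β2 |R1
β3 |I1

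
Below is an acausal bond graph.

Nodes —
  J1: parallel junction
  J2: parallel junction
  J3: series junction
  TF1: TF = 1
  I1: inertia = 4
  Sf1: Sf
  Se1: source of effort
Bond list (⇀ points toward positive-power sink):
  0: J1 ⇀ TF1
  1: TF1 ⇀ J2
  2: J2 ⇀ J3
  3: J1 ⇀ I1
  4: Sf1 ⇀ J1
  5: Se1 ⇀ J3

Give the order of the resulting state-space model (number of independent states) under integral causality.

1  (I1 all integral)

b4 |Sf1  (Sf1: flow source, stroke at near end)
b5 |J3  (Se1 (Se) sets effort on bond)
b2 |J2  (only one flow-in slot at J3)
b1 |TF1  (J2: bond 2 brought effort, rest push out)
b0 |J1  (through TF1, causality passes straight; one stroke at TF1)
b3 |I1  (common-e at J1 fixed by 0)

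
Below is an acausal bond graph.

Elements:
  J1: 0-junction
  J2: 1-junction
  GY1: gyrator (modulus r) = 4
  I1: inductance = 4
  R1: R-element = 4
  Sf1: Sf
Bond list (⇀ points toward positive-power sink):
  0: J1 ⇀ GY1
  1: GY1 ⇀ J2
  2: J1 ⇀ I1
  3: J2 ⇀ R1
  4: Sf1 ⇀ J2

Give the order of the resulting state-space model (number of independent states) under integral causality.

b4 →Sf1  (Sf1 fixes flow; stroke at Sf1)
b1 →J2  (J2: bond 4 brought flow, rest push out)
b3 →J2  (common-f at J2 fixed by 4)
b0 →J1  (GY1 both-in/both-out from 1)
b2 →I1  (J1 effort already set via bond 0)

1  (I1 all integral)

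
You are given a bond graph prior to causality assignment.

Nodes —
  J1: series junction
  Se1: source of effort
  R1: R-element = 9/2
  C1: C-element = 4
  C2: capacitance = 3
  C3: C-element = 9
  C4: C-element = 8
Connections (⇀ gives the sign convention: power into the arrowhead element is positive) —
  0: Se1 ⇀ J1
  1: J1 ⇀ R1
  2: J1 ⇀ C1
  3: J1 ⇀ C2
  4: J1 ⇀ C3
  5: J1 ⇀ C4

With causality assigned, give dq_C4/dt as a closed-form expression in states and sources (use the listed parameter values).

β0 →J1  (Se1: effort source, stroke at far end)
β2 →J1  (prefer integral on C1)
β3 →J1  (C2 integral (e out))
β4 →J1  (C3 integral (e out))
β5 →J1  (C4: C, integral causality)
β1 →R1  (only one flow-in slot at J1)

dq_C4/dt = 2*E_Se1/9 - q_C1/18 - 2*q_C2/27 - 2*q_C3/81 - q_C4/36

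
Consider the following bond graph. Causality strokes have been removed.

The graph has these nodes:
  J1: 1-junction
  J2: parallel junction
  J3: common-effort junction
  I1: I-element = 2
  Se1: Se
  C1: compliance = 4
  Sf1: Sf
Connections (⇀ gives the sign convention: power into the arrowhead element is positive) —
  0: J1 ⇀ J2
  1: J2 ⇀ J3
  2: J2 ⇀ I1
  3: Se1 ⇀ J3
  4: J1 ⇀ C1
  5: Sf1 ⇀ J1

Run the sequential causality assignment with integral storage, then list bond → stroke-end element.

#0 stroke→J1
#1 stroke→J2
#2 stroke→I1
#3 stroke→J3
#4 stroke→J1
#5 stroke→Sf1

b3 →J3  (Se1 fixes effort; stroke away)
b5 →Sf1  (Sf1 fixes flow; stroke at Sf1)
b0 →J1  (1-jn J1 has f-setter on 5)
b4 →J1  (1-jn J1 has f-setter on 5)
b1 →J2  (0-jn J3 has e-setter on 3)
b2 →I1  (0-jn J2 has e-setter on 1)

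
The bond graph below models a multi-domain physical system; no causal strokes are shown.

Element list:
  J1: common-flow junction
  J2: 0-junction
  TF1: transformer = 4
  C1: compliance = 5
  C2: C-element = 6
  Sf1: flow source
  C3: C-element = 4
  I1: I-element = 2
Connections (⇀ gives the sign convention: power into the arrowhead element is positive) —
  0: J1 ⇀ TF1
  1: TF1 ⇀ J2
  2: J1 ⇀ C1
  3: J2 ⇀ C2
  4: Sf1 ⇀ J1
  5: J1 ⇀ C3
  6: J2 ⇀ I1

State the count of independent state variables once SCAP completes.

b4 |Sf1  (Sf1 fixes flow; stroke at Sf1)
b0 |J1  (J1 flow already set via bond 4)
b2 |J1  (1-jn J1 has f-setter on 4)
b5 |J1  (J1 flow already set via bond 4)
b1 |TF1  (TF1: transformer flips bond 0)
b3 |J2  (C2 integral (e out))
b6 |I1  (common-e at J2 fixed by 3)

4  (C1, C2, C3, I1 all integral)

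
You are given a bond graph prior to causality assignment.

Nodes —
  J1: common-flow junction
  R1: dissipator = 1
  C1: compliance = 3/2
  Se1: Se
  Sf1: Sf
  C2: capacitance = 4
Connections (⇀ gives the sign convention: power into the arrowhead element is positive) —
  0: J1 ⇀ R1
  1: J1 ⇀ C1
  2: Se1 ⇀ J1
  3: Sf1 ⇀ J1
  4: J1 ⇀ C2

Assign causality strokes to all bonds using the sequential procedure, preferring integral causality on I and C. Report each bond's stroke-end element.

bond 2 →J1  (Se1: effort source, stroke at far end)
bond 3 →Sf1  (source Sf1 imposes f)
bond 0 →J1  (J1 flow already set via bond 3)
bond 1 →J1  (J1 flow already set via bond 3)
bond 4 →J1  (J1 flow already set via bond 3)

b0 |J1
b1 |J1
b2 |J1
b3 |Sf1
b4 |J1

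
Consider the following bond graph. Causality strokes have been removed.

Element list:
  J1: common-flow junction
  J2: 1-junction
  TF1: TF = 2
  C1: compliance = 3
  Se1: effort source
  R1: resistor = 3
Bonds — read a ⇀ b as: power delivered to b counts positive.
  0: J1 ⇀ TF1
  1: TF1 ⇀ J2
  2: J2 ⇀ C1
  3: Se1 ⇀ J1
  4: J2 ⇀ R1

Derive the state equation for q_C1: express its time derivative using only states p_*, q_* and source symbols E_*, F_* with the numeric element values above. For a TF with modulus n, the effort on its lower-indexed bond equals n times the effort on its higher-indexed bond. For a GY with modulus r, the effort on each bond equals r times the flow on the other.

β3 →J1  (Se1 (Se) sets effort on bond)
β0 →TF1  (J1: last free bond brings flow in)
β1 →J2  (TF1: transformer flips bond 0)
β2 →J2  (C1 outputs effort q/C1)
β4 →R1  (only one flow-in slot at J2)

dq_C1/dt = E_Se1/6 - q_C1/9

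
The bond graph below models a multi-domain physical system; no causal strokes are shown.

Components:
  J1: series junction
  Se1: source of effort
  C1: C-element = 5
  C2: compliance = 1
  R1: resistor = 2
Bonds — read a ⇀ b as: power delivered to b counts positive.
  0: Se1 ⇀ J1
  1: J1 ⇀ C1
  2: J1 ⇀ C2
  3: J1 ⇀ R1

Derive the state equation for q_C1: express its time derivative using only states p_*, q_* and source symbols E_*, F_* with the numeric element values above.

#0 stroke→J1  (Se1 fixes effort; stroke away)
#1 stroke→J1  (prefer integral on C1)
#2 stroke→J1  (C2: C, integral causality)
#3 stroke→R1  (J1: last free bond brings flow in)

dq_C1/dt = E_Se1/2 - q_C1/10 - q_C2/2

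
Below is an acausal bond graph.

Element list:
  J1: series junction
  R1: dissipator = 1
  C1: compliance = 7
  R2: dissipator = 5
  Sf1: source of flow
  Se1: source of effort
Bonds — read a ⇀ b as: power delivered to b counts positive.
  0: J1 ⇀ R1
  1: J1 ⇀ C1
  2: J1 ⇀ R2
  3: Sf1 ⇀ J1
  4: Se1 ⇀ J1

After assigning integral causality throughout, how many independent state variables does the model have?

1  (C1 all integral)

b3 stroke at Sf1  (Sf1 fixes flow; stroke at Sf1)
b4 stroke at J1  (Se1: effort source, stroke at far end)
b0 stroke at J1  (common-f at J1 fixed by 3)
b1 stroke at J1  (J1: bond 3 brought flow, rest push out)
b2 stroke at J1  (J1 flow already set via bond 3)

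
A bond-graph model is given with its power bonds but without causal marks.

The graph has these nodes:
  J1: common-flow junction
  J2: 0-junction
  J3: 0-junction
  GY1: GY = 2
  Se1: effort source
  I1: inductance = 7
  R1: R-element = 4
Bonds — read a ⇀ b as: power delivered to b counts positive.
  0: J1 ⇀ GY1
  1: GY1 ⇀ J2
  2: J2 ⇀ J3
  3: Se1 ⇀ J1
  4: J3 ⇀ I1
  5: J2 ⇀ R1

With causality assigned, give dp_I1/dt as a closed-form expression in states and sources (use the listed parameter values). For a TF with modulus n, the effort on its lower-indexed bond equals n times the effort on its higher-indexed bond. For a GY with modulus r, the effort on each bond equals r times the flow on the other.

dp_I1/dt = 2*E_Se1 - 4*p_I1/7

β3 →J1  (Se1 (Se) sets effort on bond)
β0 →GY1  (closing 1-jn rule on J1)
β1 →GY1  (through GY1, causality inverts; strokes same side of GY1)
β4 →I1  (I1 outputs flow p/I1)
β2 →J3  (J3 needs exactly one e-in)
β5 →J2  (J2: last free bond brings effort in)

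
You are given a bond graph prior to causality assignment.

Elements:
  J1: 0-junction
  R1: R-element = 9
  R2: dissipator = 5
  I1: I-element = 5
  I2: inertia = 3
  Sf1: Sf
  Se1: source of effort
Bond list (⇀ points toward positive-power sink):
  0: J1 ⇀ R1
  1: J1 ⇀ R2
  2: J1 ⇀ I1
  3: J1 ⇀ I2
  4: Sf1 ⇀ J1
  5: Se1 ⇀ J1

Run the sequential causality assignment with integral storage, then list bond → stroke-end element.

β0 →R1
β1 →R2
β2 →I1
β3 →I2
β4 →Sf1
β5 →J1

β4 →Sf1  (Sf1 fixes flow; stroke at Sf1)
β5 →J1  (Se1 (Se) sets effort on bond)
β0 →R1  (J1: bond 5 brought effort, rest push out)
β1 →R2  (0-jn J1 has e-setter on 5)
β2 →I1  (J1 effort already set via bond 5)
β3 →I2  (J1 effort already set via bond 5)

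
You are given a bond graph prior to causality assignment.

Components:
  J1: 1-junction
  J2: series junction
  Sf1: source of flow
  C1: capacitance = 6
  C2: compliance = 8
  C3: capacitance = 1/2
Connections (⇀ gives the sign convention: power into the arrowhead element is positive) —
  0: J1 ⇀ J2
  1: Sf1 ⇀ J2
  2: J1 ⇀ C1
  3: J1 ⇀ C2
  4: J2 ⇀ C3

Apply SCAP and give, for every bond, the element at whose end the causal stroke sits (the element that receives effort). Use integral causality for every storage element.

b1 stroke at Sf1  (Sf1 (Sf) sets flow on bond)
b0 stroke at J2  (J2: bond 1 brought flow, rest push out)
b4 stroke at J2  (J2: bond 1 brought flow, rest push out)
b2 stroke at J1  (J1 flow already set via bond 0)
b3 stroke at J1  (J1: bond 0 brought flow, rest push out)

β0 →J2
β1 →Sf1
β2 →J1
β3 →J1
β4 →J2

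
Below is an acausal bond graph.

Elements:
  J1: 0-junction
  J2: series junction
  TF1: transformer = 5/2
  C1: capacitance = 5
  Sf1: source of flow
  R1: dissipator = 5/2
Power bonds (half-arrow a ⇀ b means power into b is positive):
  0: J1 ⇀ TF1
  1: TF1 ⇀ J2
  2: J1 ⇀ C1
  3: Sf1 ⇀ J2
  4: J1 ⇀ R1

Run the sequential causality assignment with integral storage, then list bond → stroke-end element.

β0 stroke→TF1
β1 stroke→J2
β2 stroke→J1
β3 stroke→Sf1
β4 stroke→R1

b3 stroke at Sf1  (Sf1 (Sf) sets flow on bond)
b1 stroke at J2  (J2 flow already set via bond 3)
b0 stroke at TF1  (through TF1, causality passes straight; one stroke at TF1)
b2 stroke at J1  (C1: C, integral causality)
b4 stroke at R1  (J1: bond 2 brought effort, rest push out)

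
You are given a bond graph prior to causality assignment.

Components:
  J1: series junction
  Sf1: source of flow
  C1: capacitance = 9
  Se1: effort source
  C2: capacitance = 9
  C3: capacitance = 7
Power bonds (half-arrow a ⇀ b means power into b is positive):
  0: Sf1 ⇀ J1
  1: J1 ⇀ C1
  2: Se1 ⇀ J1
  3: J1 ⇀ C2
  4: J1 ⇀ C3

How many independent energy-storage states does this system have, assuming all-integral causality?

3  (C1, C2, C3 all integral)

bond 0 stroke at Sf1  (Sf1 fixes flow; stroke at Sf1)
bond 2 stroke at J1  (Se1 (Se) sets effort on bond)
bond 1 stroke at J1  (J1 flow already set via bond 0)
bond 3 stroke at J1  (J1 flow already set via bond 0)
bond 4 stroke at J1  (J1 flow already set via bond 0)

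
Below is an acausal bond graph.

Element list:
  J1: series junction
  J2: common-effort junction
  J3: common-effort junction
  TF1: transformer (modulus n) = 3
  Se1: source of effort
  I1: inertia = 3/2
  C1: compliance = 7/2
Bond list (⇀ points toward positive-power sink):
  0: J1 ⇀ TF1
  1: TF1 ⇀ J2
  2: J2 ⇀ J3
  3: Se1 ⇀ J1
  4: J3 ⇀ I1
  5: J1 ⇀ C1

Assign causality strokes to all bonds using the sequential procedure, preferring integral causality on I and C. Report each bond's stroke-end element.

bond 3 stroke at J1  (source Se1 imposes e)
bond 4 stroke at I1  (I1 integral (f out))
bond 2 stroke at J3  (J3 needs exactly one e-in)
bond 1 stroke at J2  (only one effort-in slot at J2)
bond 0 stroke at TF1  (TF TF1: opposite of bond 1)
bond 5 stroke at J1  (J1: bond 0 brought flow, rest push out)

bond 0 →TF1
bond 1 →J2
bond 2 →J3
bond 3 →J1
bond 4 →I1
bond 5 →J1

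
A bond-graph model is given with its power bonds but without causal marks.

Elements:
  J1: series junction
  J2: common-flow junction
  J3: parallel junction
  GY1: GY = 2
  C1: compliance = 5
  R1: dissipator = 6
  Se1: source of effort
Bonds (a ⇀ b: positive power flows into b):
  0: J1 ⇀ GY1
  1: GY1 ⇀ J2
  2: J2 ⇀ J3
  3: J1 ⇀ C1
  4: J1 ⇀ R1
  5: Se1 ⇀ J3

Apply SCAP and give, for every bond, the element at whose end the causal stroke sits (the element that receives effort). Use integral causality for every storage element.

β5 stroke at J3  (Se1 fixes effort; stroke away)
β2 stroke at J2  (common-e at J3 fixed by 5)
β1 stroke at GY1  (closing 1-jn rule on J2)
β0 stroke at GY1  (GY1: gyrator matches bond 1)
β3 stroke at J1  (J1 flow already set via bond 0)
β4 stroke at J1  (common-f at J1 fixed by 0)

#0 →GY1
#1 →GY1
#2 →J2
#3 →J1
#4 →J1
#5 →J3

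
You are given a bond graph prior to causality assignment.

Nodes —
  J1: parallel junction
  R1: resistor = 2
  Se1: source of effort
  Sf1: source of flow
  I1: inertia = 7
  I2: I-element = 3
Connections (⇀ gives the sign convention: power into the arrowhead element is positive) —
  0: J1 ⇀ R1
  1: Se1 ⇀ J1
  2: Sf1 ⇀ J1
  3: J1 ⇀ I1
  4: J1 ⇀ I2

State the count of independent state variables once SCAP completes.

bond 1 |J1  (source Se1 imposes e)
bond 2 |Sf1  (source Sf1 imposes f)
bond 0 |R1  (J1: bond 1 brought effort, rest push out)
bond 3 |I1  (J1: bond 1 brought effort, rest push out)
bond 4 |I2  (common-e at J1 fixed by 1)

2  (I1, I2 all integral)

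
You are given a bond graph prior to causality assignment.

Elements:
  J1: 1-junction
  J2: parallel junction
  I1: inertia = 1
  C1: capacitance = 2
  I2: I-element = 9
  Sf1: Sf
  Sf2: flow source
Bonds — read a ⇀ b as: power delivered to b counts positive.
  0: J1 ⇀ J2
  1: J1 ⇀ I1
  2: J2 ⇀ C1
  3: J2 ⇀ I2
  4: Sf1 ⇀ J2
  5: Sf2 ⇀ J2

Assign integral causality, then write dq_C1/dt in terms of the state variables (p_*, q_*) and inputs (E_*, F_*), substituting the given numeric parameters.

bond 4 →Sf1  (Sf1 fixes flow; stroke at Sf1)
bond 5 →Sf2  (Sf2: flow source, stroke at near end)
bond 1 →I1  (prefer integral on I1)
bond 0 →J1  (J1: bond 1 brought flow, rest push out)
bond 2 →J2  (C1 outputs effort q/C1)
bond 3 →I2  (J2 effort already set via bond 2)

dq_C1/dt = F_Sf1 + F_Sf2 + p_I1 - p_I2/9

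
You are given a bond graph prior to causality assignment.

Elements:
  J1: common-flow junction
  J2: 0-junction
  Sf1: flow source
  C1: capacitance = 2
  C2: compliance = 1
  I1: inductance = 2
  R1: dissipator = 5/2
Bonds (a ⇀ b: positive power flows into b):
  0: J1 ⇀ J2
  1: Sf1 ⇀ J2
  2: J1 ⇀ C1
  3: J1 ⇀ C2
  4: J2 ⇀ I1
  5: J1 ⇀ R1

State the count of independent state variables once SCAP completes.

3  (C1, C2, I1 all integral)

β1 stroke at Sf1  (source Sf1 imposes f)
β2 stroke at J1  (prefer integral on C1)
β3 stroke at J1  (C2 integral (e out))
β4 stroke at I1  (I1: I, integral causality)
β0 stroke at J2  (only one effort-in slot at J2)
β5 stroke at J1  (J1: bond 0 brought flow, rest push out)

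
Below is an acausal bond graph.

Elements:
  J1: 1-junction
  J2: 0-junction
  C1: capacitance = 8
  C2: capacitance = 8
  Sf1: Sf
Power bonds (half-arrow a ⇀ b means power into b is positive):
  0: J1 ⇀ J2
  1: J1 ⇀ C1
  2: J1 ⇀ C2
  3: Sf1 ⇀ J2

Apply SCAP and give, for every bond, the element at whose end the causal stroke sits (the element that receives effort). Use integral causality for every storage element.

β0 →J2
β1 →J1
β2 →J1
β3 →Sf1

b3 →Sf1  (Sf1 (Sf) sets flow on bond)
b0 →J2  (J2: last free bond brings effort in)
b1 →J1  (J1: bond 0 brought flow, rest push out)
b2 →J1  (common-f at J1 fixed by 0)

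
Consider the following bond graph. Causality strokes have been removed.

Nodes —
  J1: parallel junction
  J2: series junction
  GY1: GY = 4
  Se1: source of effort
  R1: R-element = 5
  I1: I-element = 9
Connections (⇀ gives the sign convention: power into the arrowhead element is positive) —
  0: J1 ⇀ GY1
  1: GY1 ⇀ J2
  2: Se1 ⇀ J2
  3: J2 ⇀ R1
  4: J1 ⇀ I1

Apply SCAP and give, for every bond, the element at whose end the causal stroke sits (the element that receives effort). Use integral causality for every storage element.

β0 →J1
β1 →J2
β2 →J2
β3 →R1
β4 →I1

bond 2 stroke at J2  (Se1 fixes effort; stroke away)
bond 4 stroke at I1  (prefer integral on I1)
bond 0 stroke at J1  (only one effort-in slot at J1)
bond 1 stroke at J2  (GY1: gyrator matches bond 0)
bond 3 stroke at R1  (J2: last free bond brings flow in)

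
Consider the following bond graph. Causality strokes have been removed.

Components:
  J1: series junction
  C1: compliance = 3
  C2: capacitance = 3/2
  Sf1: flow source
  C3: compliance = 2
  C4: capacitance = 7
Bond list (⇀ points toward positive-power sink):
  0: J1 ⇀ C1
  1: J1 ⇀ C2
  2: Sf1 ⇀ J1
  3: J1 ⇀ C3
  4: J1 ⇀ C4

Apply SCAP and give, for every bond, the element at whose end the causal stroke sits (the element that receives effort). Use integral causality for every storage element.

#2 stroke at Sf1  (Sf1: flow source, stroke at near end)
#0 stroke at J1  (J1: bond 2 brought flow, rest push out)
#1 stroke at J1  (common-f at J1 fixed by 2)
#3 stroke at J1  (J1: bond 2 brought flow, rest push out)
#4 stroke at J1  (1-jn J1 has f-setter on 2)

b0 stroke at J1
b1 stroke at J1
b2 stroke at Sf1
b3 stroke at J1
b4 stroke at J1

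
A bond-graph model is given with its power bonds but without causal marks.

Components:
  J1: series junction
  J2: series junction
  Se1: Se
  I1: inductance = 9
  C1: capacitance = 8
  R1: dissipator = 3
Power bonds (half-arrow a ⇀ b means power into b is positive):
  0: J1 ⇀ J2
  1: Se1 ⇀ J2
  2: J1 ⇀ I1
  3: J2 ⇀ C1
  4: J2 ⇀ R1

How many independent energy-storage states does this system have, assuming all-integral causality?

2  (C1, I1 all integral)

#1 stroke→J2  (Se1 (Se) sets effort on bond)
#2 stroke→I1  (I1: I, integral causality)
#0 stroke→J1  (J1 flow already set via bond 2)
#3 stroke→J2  (1-jn J2 has f-setter on 0)
#4 stroke→J2  (J2: bond 0 brought flow, rest push out)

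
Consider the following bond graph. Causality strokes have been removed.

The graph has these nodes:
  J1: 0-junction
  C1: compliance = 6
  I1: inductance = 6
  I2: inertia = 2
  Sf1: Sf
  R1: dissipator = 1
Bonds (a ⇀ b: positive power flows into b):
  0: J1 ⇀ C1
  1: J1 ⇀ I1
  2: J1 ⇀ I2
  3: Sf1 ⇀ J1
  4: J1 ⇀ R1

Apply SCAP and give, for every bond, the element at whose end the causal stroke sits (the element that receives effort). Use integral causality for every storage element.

#0 stroke at J1
#1 stroke at I1
#2 stroke at I2
#3 stroke at Sf1
#4 stroke at R1

bond 3 |Sf1  (Sf1: flow source, stroke at near end)
bond 0 |J1  (C1 integral (e out))
bond 1 |I1  (common-e at J1 fixed by 0)
bond 2 |I2  (0-jn J1 has e-setter on 0)
bond 4 |R1  (J1 effort already set via bond 0)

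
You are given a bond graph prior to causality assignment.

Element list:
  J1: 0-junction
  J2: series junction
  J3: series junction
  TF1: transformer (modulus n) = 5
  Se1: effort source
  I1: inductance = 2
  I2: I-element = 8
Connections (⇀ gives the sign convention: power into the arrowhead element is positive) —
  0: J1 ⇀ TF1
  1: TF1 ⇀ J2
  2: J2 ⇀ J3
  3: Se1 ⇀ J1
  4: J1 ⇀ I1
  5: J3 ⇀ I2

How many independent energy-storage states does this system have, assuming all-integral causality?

2  (I1, I2 all integral)

β3 stroke at J1  (Se1 fixes effort; stroke away)
β0 stroke at TF1  (0-jn J1 has e-setter on 3)
β4 stroke at I1  (J1 effort already set via bond 3)
β1 stroke at J2  (through TF1, causality passes straight; one stroke at TF1)
β2 stroke at J3  (only one flow-in slot at J2)
β5 stroke at I2  (closing 1-jn rule on J3)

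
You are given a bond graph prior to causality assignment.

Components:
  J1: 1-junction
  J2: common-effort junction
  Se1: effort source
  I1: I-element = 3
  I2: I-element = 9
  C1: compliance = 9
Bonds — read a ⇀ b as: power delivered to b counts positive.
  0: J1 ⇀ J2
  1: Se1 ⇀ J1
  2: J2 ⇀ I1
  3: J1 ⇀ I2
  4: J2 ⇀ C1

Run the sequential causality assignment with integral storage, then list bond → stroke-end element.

bond 1 |J1  (Se1 (Se) sets effort on bond)
bond 2 |I1  (I1: I, integral causality)
bond 3 |I2  (I2 outputs flow p/I2)
bond 0 |J1  (J1 flow already set via bond 3)
bond 4 |J2  (J2: last free bond brings effort in)

bond 0 stroke→J1
bond 1 stroke→J1
bond 2 stroke→I1
bond 3 stroke→I2
bond 4 stroke→J2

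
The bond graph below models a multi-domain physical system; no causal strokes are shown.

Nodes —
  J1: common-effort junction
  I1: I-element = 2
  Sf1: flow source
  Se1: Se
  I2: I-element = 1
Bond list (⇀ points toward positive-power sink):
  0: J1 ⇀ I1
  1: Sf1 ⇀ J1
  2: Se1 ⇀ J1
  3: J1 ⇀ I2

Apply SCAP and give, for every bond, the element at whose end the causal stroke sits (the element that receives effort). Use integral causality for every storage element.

β1 stroke→Sf1  (Sf1 fixes flow; stroke at Sf1)
β2 stroke→J1  (Se1 (Se) sets effort on bond)
β0 stroke→I1  (J1 effort already set via bond 2)
β3 stroke→I2  (common-e at J1 fixed by 2)

b0 →I1
b1 →Sf1
b2 →J1
b3 →I2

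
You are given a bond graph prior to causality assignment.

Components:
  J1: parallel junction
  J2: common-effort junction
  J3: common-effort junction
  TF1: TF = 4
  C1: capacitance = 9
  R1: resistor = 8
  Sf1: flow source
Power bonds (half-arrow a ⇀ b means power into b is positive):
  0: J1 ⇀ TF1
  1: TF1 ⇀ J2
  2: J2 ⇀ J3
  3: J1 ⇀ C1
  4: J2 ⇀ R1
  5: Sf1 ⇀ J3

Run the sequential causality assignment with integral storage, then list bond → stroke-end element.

b5 |Sf1  (Sf1: flow source, stroke at near end)
b2 |J3  (only one effort-in slot at J3)
b3 |J1  (C1 integral (e out))
b0 |TF1  (J1: bond 3 brought effort, rest push out)
b1 |J2  (TF1: transformer flips bond 0)
b4 |R1  (J2: bond 1 brought effort, rest push out)

β0 |TF1
β1 |J2
β2 |J3
β3 |J1
β4 |R1
β5 |Sf1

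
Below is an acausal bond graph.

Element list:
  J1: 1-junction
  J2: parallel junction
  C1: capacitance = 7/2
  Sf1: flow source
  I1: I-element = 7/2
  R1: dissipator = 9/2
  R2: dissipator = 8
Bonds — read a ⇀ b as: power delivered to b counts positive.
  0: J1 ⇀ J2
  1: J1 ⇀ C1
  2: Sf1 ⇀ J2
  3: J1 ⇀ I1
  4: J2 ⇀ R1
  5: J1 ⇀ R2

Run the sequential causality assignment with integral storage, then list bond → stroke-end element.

bond 2 →Sf1  (source Sf1 imposes f)
bond 1 →J1  (prefer integral on C1)
bond 3 →I1  (I1 integral (f out))
bond 0 →J1  (J1 flow already set via bond 3)
bond 5 →J1  (1-jn J1 has f-setter on 3)
bond 4 →J2  (closing 0-jn rule on J2)

b0 →J1
b1 →J1
b2 →Sf1
b3 →I1
b4 →J2
b5 →J1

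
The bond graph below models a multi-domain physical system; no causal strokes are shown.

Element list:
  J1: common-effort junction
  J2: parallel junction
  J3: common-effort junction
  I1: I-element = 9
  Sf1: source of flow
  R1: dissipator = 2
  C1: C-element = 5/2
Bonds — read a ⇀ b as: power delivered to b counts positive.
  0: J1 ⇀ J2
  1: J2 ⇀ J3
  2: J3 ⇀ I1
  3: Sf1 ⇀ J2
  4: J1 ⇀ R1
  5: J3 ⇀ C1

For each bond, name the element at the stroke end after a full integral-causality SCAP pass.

β0 stroke→J1
β1 stroke→J2
β2 stroke→I1
β3 stroke→Sf1
β4 stroke→R1
β5 stroke→J3

β3 |Sf1  (Sf1 (Sf) sets flow on bond)
β2 |I1  (I1 outputs flow p/I1)
β5 |J3  (C1 integral (e out))
β1 |J2  (J3 effort already set via bond 5)
β0 |J1  (J2 effort already set via bond 1)
β4 |R1  (0-jn J1 has e-setter on 0)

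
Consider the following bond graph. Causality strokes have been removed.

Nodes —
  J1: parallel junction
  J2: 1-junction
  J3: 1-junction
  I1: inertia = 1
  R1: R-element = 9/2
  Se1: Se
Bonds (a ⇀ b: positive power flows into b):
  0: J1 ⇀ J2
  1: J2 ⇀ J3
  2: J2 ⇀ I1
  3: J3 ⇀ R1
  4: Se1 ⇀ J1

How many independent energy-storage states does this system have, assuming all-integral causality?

bond 4 stroke→J1  (Se1 (Se) sets effort on bond)
bond 0 stroke→J2  (0-jn J1 has e-setter on 4)
bond 2 stroke→I1  (I1 integral (f out))
bond 1 stroke→J2  (J2 flow already set via bond 2)
bond 3 stroke→J3  (1-jn J3 has f-setter on 1)

1  (I1 all integral)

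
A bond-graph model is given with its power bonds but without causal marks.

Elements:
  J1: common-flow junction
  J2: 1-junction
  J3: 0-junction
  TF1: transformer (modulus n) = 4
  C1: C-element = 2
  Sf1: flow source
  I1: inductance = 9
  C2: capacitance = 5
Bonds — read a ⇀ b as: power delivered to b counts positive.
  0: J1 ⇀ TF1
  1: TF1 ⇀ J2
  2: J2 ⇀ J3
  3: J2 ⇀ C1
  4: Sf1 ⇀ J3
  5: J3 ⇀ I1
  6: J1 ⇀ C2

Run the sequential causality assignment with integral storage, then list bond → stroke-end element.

#4 stroke→Sf1  (Sf1: flow source, stroke at near end)
#3 stroke→J2  (C1 outputs effort q/C1)
#5 stroke→I1  (I1 outputs flow p/I1)
#2 stroke→J3  (only one effort-in slot at J3)
#1 stroke→J2  (J2 flow already set via bond 2)
#0 stroke→TF1  (TF1: transformer flips bond 1)
#6 stroke→J1  (J1 flow already set via bond 0)

b0 stroke at TF1
b1 stroke at J2
b2 stroke at J3
b3 stroke at J2
b4 stroke at Sf1
b5 stroke at I1
b6 stroke at J1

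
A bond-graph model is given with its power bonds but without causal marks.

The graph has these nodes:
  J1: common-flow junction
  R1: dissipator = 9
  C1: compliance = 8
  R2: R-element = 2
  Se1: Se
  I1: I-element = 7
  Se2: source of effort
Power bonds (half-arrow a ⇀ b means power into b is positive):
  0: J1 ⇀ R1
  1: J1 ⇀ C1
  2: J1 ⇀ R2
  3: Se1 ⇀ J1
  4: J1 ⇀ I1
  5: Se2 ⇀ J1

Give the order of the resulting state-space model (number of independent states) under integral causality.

2  (C1, I1 all integral)

β3 →J1  (Se1 fixes effort; stroke away)
β5 →J1  (Se2: effort source, stroke at far end)
β1 →J1  (prefer integral on C1)
β4 →I1  (I1 integral (f out))
β0 →J1  (J1: bond 4 brought flow, rest push out)
β2 →J1  (J1 flow already set via bond 4)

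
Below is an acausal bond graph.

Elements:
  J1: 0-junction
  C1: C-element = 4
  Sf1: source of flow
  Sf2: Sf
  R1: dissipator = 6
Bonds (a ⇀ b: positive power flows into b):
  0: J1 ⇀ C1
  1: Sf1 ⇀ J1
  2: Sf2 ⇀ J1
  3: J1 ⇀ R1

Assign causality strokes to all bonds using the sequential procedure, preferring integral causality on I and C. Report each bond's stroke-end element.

#0 stroke→J1
#1 stroke→Sf1
#2 stroke→Sf2
#3 stroke→R1

#1 |Sf1  (source Sf1 imposes f)
#2 |Sf2  (Sf2 fixes flow; stroke at Sf2)
#0 |J1  (C1: C, integral causality)
#3 |R1  (0-jn J1 has e-setter on 0)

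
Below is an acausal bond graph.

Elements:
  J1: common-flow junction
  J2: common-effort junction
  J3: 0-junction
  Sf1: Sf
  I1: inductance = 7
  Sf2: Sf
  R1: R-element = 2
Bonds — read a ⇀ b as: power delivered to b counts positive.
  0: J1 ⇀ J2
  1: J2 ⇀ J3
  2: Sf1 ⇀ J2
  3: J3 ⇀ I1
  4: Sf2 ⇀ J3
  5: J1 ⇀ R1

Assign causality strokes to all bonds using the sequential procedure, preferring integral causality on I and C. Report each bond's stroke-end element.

b2 →Sf1  (Sf1 fixes flow; stroke at Sf1)
b4 →Sf2  (Sf2 (Sf) sets flow on bond)
b3 →I1  (I1 outputs flow p/I1)
b1 →J3  (J3: last free bond brings effort in)
b0 →J2  (closing 0-jn rule on J2)
b5 →J1  (1-jn J1 has f-setter on 0)

b0 stroke→J2
b1 stroke→J3
b2 stroke→Sf1
b3 stroke→I1
b4 stroke→Sf2
b5 stroke→J1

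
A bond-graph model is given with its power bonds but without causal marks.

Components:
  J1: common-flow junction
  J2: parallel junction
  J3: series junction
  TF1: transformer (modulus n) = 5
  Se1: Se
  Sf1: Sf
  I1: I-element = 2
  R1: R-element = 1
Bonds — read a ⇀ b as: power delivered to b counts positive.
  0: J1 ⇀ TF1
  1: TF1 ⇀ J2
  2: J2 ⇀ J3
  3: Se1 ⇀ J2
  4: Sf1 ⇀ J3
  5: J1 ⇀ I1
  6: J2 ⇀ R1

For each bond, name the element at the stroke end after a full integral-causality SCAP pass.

β3 stroke at J2  (Se1 (Se) sets effort on bond)
β4 stroke at Sf1  (source Sf1 imposes f)
β1 stroke at TF1  (J2 effort already set via bond 3)
β2 stroke at J3  (common-e at J2 fixed by 3)
β6 stroke at R1  (J2: bond 3 brought effort, rest push out)
β0 stroke at J1  (TF TF1: opposite of bond 1)
β5 stroke at I1  (J1: last free bond brings flow in)

b0 |J1
b1 |TF1
b2 |J3
b3 |J2
b4 |Sf1
b5 |I1
b6 |R1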